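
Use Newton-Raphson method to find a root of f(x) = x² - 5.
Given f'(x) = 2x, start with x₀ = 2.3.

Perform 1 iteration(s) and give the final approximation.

f(x) = x² - 5
f'(x) = 2x
x₀ = 2.3

Newton-Raphson formula: x_{n+1} = x_n - f(x_n)/f'(x_n)

Iteration 1:
  f(2.300000) = 0.290000
  f'(2.300000) = 4.600000
  x_1 = 2.300000 - 0.290000/4.600000 = 2.236957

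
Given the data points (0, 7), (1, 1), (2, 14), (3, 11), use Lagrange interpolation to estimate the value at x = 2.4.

Lagrange interpolation formula:
P(x) = Σ yᵢ × Lᵢ(x)
where Lᵢ(x) = Π_{j≠i} (x - xⱼ)/(xᵢ - xⱼ)

L_0(2.4) = (2.4 - 1)/(0 - 1) × (2.4 - 2)/(0 - 2) × (2.4 - 3)/(0 - 3) = 0.056000
L_1(2.4) = (2.4 - 0)/(1 - 0) × (2.4 - 2)/(1 - 2) × (2.4 - 3)/(1 - 3) = -0.288000
L_2(2.4) = (2.4 - 0)/(2 - 0) × (2.4 - 1)/(2 - 1) × (2.4 - 3)/(2 - 3) = 1.008000
L_3(2.4) = (2.4 - 0)/(3 - 0) × (2.4 - 1)/(3 - 1) × (2.4 - 2)/(3 - 2) = 0.224000

P(2.4) = 7×L_0(2.4) + 1×L_1(2.4) + 14×L_2(2.4) + 11×L_3(2.4)
P(2.4) = 16.680000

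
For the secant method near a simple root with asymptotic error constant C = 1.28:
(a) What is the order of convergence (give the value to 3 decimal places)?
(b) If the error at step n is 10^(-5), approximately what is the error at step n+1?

(a) Secant method has superlinear convergence with order φ = (1+√5)/2 ≈ 1.618.
    This means |e_{n+1}| ≈ C|e_n|^1.618.

(b) With |e_n| = 10^(-5) and C = 1.28:
    |e_{n+1}| ≈ 1.28 × (10^(-5))^1.618 = 1.28 × 10^(-8.09)

(a) ≈ 1.618 (golden ratio); (b) |e_{n+1}| ≈ 1.040e-08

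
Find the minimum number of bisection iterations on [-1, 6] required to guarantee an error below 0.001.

We need (b-a)/2^n ≤ 0.001
(6 - (-1))/2^n ≤ 0.001
7/2^n ≤ 0.001
2^n ≥ 7000
n ≥ log₂(7000) = 12.77
n ≥ 13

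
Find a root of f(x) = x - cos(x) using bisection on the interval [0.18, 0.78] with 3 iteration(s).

f(x) = x - cos(x)
Initial interval: [0.18, 0.78]

Iteration 1:
  c_1 = (0.180000 + 0.780000)/2 = 0.480000
  f(c_1) = f(0.480000) = -0.406995
  f(a) × f(c) ≥ 0, new interval: [0.480000, 0.780000]
Iteration 2:
  c_2 = (0.480000 + 0.780000)/2 = 0.630000
  f(c_2) = f(0.630000) = -0.178028
  f(a) × f(c) ≥ 0, new interval: [0.630000, 0.780000]
Iteration 3:
  c_3 = (0.630000 + 0.780000)/2 = 0.705000
  f(c_3) = f(0.705000) = -0.056612
  f(a) × f(c) ≥ 0, new interval: [0.705000, 0.780000]

After 3 iteration(s), the approximation is c_3 = 0.705000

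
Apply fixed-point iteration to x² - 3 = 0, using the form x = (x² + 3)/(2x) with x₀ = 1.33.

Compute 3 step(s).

Equation: x² - 3 = 0
Fixed-point form: x = (x² + 3)/(2x)
x₀ = 1.33

x_1 = g(1.330000) = 1.792820
x_2 = g(1.792820) = 1.733081
x_3 = g(1.733081) = 1.732051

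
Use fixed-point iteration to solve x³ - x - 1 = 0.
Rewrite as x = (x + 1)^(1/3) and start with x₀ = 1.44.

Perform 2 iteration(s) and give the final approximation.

Equation: x³ - x - 1 = 0
Fixed-point form: x = (x + 1)^(1/3)
x₀ = 1.44

x_1 = g(1.440000) = 1.346263
x_2 = g(1.346263) = 1.328798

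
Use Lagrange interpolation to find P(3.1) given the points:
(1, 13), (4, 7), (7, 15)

Lagrange interpolation formula:
P(x) = Σ yᵢ × Lᵢ(x)
where Lᵢ(x) = Π_{j≠i} (x - xⱼ)/(xᵢ - xⱼ)

L_0(3.1) = (3.1 - 4)/(1 - 4) × (3.1 - 7)/(1 - 7) = 0.195000
L_1(3.1) = (3.1 - 1)/(4 - 1) × (3.1 - 7)/(4 - 7) = 0.910000
L_2(3.1) = (3.1 - 1)/(7 - 1) × (3.1 - 4)/(7 - 4) = -0.105000

P(3.1) = 13×L_0(3.1) + 7×L_1(3.1) + 15×L_2(3.1)
P(3.1) = 7.330000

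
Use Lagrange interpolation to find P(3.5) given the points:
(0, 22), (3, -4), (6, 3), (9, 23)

Lagrange interpolation formula:
P(x) = Σ yᵢ × Lᵢ(x)
where Lᵢ(x) = Π_{j≠i} (x - xⱼ)/(xᵢ - xⱼ)

L_0(3.5) = (3.5 - 3)/(0 - 3) × (3.5 - 6)/(0 - 6) × (3.5 - 9)/(0 - 9) = -0.042438
L_1(3.5) = (3.5 - 0)/(3 - 0) × (3.5 - 6)/(3 - 6) × (3.5 - 9)/(3 - 9) = 0.891204
L_2(3.5) = (3.5 - 0)/(6 - 0) × (3.5 - 3)/(6 - 3) × (3.5 - 9)/(6 - 9) = 0.178241
L_3(3.5) = (3.5 - 0)/(9 - 0) × (3.5 - 3)/(9 - 3) × (3.5 - 6)/(9 - 6) = -0.027006

P(3.5) = 22×L_0(3.5) + (-4)×L_1(3.5) + 3×L_2(3.5) + 23×L_3(3.5)
P(3.5) = -4.584877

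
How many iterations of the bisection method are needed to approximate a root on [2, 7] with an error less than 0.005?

We need (b-a)/2^n ≤ 0.005
(7 - 2)/2^n ≤ 0.005
5/2^n ≤ 0.005
2^n ≥ 1000
n ≥ log₂(1000) = 9.97
n ≥ 10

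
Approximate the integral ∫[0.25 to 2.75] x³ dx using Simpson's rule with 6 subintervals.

f(x) = x³
a = 0.25, b = 2.75, n = 6
h = (b - a)/n = 0.416667

Simpson's rule: (h/3)[f(x₀) + 4f(x₁) + 2f(x₂) + ... + f(xₙ)]

x_0 = 0.2500, f(x_0) = 0.015625, coefficient = 1
x_1 = 0.6667, f(x_1) = 0.296296, coefficient = 4
x_2 = 1.0833, f(x_2) = 1.271412, coefficient = 2
x_3 = 1.5000, f(x_3) = 3.375000, coefficient = 4
x_4 = 1.9167, f(x_4) = 7.041088, coefficient = 2
x_5 = 2.3333, f(x_5) = 12.703704, coefficient = 4
x_6 = 2.7500, f(x_6) = 20.796875, coefficient = 1

I ≈ (0.416667/3) × 102.937500 = 14.296875
Exact value: 14.296875
Error: 0.000000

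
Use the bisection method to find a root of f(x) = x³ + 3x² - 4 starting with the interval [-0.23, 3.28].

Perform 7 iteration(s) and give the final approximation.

f(x) = x³ + 3x² - 4
Initial interval: [-0.23, 3.28]

Iteration 1:
  c_1 = (-0.230000 + 3.280000)/2 = 1.525000
  f(c_1) = f(1.525000) = 6.523453
  f(a) × f(c) < 0, new interval: [-0.230000, 1.525000]
Iteration 2:
  c_2 = (-0.230000 + 1.525000)/2 = 0.647500
  f(c_2) = f(0.647500) = -2.470763
  f(a) × f(c) ≥ 0, new interval: [0.647500, 1.525000]
Iteration 3:
  c_3 = (0.647500 + 1.525000)/2 = 1.086250
  f(c_3) = f(1.086250) = 0.821526
  f(a) × f(c) < 0, new interval: [0.647500, 1.086250]
Iteration 4:
  c_4 = (0.647500 + 1.086250)/2 = 0.866875
  f(c_4) = f(0.866875) = -1.094151
  f(a) × f(c) ≥ 0, new interval: [0.866875, 1.086250]
Iteration 5:
  c_5 = (0.866875 + 1.086250)/2 = 0.976562
  f(c_5) = f(0.976562) = -0.207654
  f(a) × f(c) ≥ 0, new interval: [0.976562, 1.086250]
Iteration 6:
  c_6 = (0.976562 + 1.086250)/2 = 1.031406
  f(c_6) = f(1.031406) = 0.288605
  f(a) × f(c) < 0, new interval: [0.976562, 1.031406]
Iteration 7:
  c_7 = (0.976562 + 1.031406)/2 = 1.003984
  f(c_7) = f(1.003984) = 0.035955
  f(a) × f(c) < 0, new interval: [0.976562, 1.003984]

After 7 iteration(s), the approximation is c_7 = 1.003984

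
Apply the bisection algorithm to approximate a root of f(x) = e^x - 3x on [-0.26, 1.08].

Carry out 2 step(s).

f(x) = e^x - 3x
Initial interval: [-0.26, 1.08]

Iteration 1:
  c_1 = (-0.260000 + 1.080000)/2 = 0.410000
  f(c_1) = f(0.410000) = 0.276818
  f(a) × f(c) ≥ 0, new interval: [0.410000, 1.080000]
Iteration 2:
  c_2 = (0.410000 + 1.080000)/2 = 0.745000
  f(c_2) = f(0.745000) = -0.128559
  f(a) × f(c) < 0, new interval: [0.410000, 0.745000]

After 2 iteration(s), the approximation is c_2 = 0.745000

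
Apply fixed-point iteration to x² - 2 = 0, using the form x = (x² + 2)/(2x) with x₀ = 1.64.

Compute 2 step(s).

Equation: x² - 2 = 0
Fixed-point form: x = (x² + 2)/(2x)
x₀ = 1.64

x_1 = g(1.640000) = 1.429756
x_2 = g(1.429756) = 1.414298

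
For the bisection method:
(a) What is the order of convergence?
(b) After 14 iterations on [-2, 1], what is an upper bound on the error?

(a) Bisection has linear (order 1) convergence; the error is halved each step.

(b) Error bound = (b-a)/2^n = (1 - (-2))/2^{14}
    = 3/2^{14}

(a) 1 (linear); (b) error ≤ 1.83e-04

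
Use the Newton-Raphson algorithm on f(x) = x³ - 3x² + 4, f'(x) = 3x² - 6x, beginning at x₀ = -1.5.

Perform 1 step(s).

f(x) = x³ - 3x² + 4
f'(x) = 3x² - 6x
x₀ = -1.5

Newton-Raphson formula: x_{n+1} = x_n - f(x_n)/f'(x_n)

Iteration 1:
  f(-1.500000) = -6.125000
  f'(-1.500000) = 15.750000
  x_1 = -1.500000 - (-6.125000)/15.750000 = -1.111111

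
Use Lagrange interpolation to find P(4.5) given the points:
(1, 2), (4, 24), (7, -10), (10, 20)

Lagrange interpolation formula:
P(x) = Σ yᵢ × Lᵢ(x)
where Lᵢ(x) = Π_{j≠i} (x - xⱼ)/(xᵢ - xⱼ)

L_0(4.5) = (4.5 - 4)/(1 - 4) × (4.5 - 7)/(1 - 7) × (4.5 - 10)/(1 - 10) = -0.042438
L_1(4.5) = (4.5 - 1)/(4 - 1) × (4.5 - 7)/(4 - 7) × (4.5 - 10)/(4 - 10) = 0.891204
L_2(4.5) = (4.5 - 1)/(7 - 1) × (4.5 - 4)/(7 - 4) × (4.5 - 10)/(7 - 10) = 0.178241
L_3(4.5) = (4.5 - 1)/(10 - 1) × (4.5 - 4)/(10 - 4) × (4.5 - 7)/(10 - 7) = -0.027006

P(4.5) = 2×L_0(4.5) + 24×L_1(4.5) + (-10)×L_2(4.5) + 20×L_3(4.5)
P(4.5) = 18.981481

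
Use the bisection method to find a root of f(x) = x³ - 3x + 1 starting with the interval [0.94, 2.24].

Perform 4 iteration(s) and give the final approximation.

f(x) = x³ - 3x + 1
Initial interval: [0.94, 2.24]

Iteration 1:
  c_1 = (0.940000 + 2.240000)/2 = 1.590000
  f(c_1) = f(1.590000) = 0.249679
  f(a) × f(c) < 0, new interval: [0.940000, 1.590000]
Iteration 2:
  c_2 = (0.940000 + 1.590000)/2 = 1.265000
  f(c_2) = f(1.265000) = -0.770715
  f(a) × f(c) ≥ 0, new interval: [1.265000, 1.590000]
Iteration 3:
  c_3 = (1.265000 + 1.590000)/2 = 1.427500
  f(c_3) = f(1.427500) = -0.373603
  f(a) × f(c) ≥ 0, new interval: [1.427500, 1.590000]
Iteration 4:
  c_4 = (1.427500 + 1.590000)/2 = 1.508750
  f(c_4) = f(1.508750) = -0.091842
  f(a) × f(c) ≥ 0, new interval: [1.508750, 1.590000]

After 4 iteration(s), the approximation is c_4 = 1.508750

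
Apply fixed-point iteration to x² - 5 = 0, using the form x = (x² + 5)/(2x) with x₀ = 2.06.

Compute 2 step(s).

Equation: x² - 5 = 0
Fixed-point form: x = (x² + 5)/(2x)
x₀ = 2.06

x_1 = g(2.060000) = 2.243592
x_2 = g(2.243592) = 2.236081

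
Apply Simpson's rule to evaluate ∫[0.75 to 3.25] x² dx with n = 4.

f(x) = x²
a = 0.75, b = 3.25, n = 4
h = (b - a)/n = 0.625000

Simpson's rule: (h/3)[f(x₀) + 4f(x₁) + 2f(x₂) + ... + f(xₙ)]

x_0 = 0.7500, f(x_0) = 0.562500, coefficient = 1
x_1 = 1.3750, f(x_1) = 1.890625, coefficient = 4
x_2 = 2.0000, f(x_2) = 4.000000, coefficient = 2
x_3 = 2.6250, f(x_3) = 6.890625, coefficient = 4
x_4 = 3.2500, f(x_4) = 10.562500, coefficient = 1

I ≈ (0.625000/3) × 54.250000 = 11.302083
Exact value: 11.302083
Error: 0.000000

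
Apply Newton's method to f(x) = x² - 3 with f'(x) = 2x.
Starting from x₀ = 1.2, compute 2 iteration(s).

f(x) = x² - 3
f'(x) = 2x
x₀ = 1.2

Newton-Raphson formula: x_{n+1} = x_n - f(x_n)/f'(x_n)

Iteration 1:
  f(1.200000) = -1.560000
  f'(1.200000) = 2.400000
  x_1 = 1.200000 - (-1.560000)/2.400000 = 1.850000
Iteration 2:
  f(1.850000) = 0.422500
  f'(1.850000) = 3.700000
  x_2 = 1.850000 - 0.422500/3.700000 = 1.735811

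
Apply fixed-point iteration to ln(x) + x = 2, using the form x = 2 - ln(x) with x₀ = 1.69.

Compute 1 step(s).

Equation: ln(x) + x = 2
Fixed-point form: x = 2 - ln(x)
x₀ = 1.69

x_1 = g(1.690000) = 1.475271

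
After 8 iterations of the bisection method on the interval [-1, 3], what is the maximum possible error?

Bisection error bound: |error| ≤ (b-a)/2^n
|error| ≤ (3 - (-1))/2^8 = 4/2^8
|error| ≤ 0.0156250000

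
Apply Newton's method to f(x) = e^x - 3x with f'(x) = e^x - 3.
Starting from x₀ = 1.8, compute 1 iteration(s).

f(x) = e^x - 3x
f'(x) = e^x - 3
x₀ = 1.8

Newton-Raphson formula: x_{n+1} = x_n - f(x_n)/f'(x_n)

Iteration 1:
  f(1.800000) = 0.649647
  f'(1.800000) = 3.049647
  x_1 = 1.800000 - 0.649647/3.049647 = 1.586976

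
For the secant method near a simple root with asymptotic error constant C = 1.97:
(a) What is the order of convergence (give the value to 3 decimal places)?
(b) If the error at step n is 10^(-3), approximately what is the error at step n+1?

(a) Secant method has superlinear convergence with order φ = (1+√5)/2 ≈ 1.618.
    This means |e_{n+1}| ≈ C|e_n|^1.618.

(b) With |e_n| = 10^(-3) and C = 1.97:
    |e_{n+1}| ≈ 1.97 × (10^(-3))^1.618 = 1.97 × 10^(-4.85)

(a) ≈ 1.618 (golden ratio); (b) |e_{n+1}| ≈ 2.757e-05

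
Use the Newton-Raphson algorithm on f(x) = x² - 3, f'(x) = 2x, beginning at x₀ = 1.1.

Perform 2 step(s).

f(x) = x² - 3
f'(x) = 2x
x₀ = 1.1

Newton-Raphson formula: x_{n+1} = x_n - f(x_n)/f'(x_n)

Iteration 1:
  f(1.100000) = -1.790000
  f'(1.100000) = 2.200000
  x_1 = 1.100000 - (-1.790000)/2.200000 = 1.913636
Iteration 2:
  f(1.913636) = 0.662004
  f'(1.913636) = 3.827273
  x_2 = 1.913636 - 0.662004/3.827273 = 1.740666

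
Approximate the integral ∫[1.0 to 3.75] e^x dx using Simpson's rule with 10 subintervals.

f(x) = e^x
a = 1.0, b = 3.75, n = 10
h = (b - a)/n = 0.275000

Simpson's rule: (h/3)[f(x₀) + 4f(x₁) + 2f(x₂) + ... + f(xₙ)]

x_0 = 1.0000, f(x_0) = 2.718282, coefficient = 1
x_1 = 1.2750, f(x_1) = 3.578701, coefficient = 4
x_2 = 1.5500, f(x_2) = 4.711470, coefficient = 2
x_3 = 1.8250, f(x_3) = 6.202795, coefficient = 4
x_4 = 2.1000, f(x_4) = 8.166170, coefficient = 2
x_5 = 2.3750, f(x_5) = 10.751013, coefficient = 4
x_6 = 2.6500, f(x_6) = 14.154039, coefficient = 2
x_7 = 2.9250, f(x_7) = 18.634226, coefficient = 4
x_8 = 3.2000, f(x_8) = 24.532530, coefficient = 2
x_9 = 3.4750, f(x_9) = 32.297829, coefficient = 4
x_10 = 3.7500, f(x_10) = 42.521082, coefficient = 1

I ≈ (0.275000/3) × 434.226039 = 39.804054
Exact value: 39.802800
Error: 0.001253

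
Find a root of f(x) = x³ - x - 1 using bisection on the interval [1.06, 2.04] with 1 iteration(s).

f(x) = x³ - x - 1
Initial interval: [1.06, 2.04]

Iteration 1:
  c_1 = (1.060000 + 2.040000)/2 = 1.550000
  f(c_1) = f(1.550000) = 1.173875
  f(a) × f(c) < 0, new interval: [1.060000, 1.550000]

After 1 iteration(s), the approximation is c_1 = 1.550000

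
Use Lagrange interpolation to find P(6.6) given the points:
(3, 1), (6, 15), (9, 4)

Lagrange interpolation formula:
P(x) = Σ yᵢ × Lᵢ(x)
where Lᵢ(x) = Π_{j≠i} (x - xⱼ)/(xᵢ - xⱼ)

L_0(6.6) = (6.6 - 6)/(3 - 6) × (6.6 - 9)/(3 - 9) = -0.080000
L_1(6.6) = (6.6 - 3)/(6 - 3) × (6.6 - 9)/(6 - 9) = 0.960000
L_2(6.6) = (6.6 - 3)/(9 - 3) × (6.6 - 6)/(9 - 6) = 0.120000

P(6.6) = 1×L_0(6.6) + 15×L_1(6.6) + 4×L_2(6.6)
P(6.6) = 14.800000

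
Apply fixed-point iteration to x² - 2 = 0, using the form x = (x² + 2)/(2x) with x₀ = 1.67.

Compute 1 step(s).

Equation: x² - 2 = 0
Fixed-point form: x = (x² + 2)/(2x)
x₀ = 1.67

x_1 = g(1.670000) = 1.433802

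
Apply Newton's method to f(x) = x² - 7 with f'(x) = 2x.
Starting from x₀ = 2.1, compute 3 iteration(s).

f(x) = x² - 7
f'(x) = 2x
x₀ = 2.1

Newton-Raphson formula: x_{n+1} = x_n - f(x_n)/f'(x_n)

Iteration 1:
  f(2.100000) = -2.590000
  f'(2.100000) = 4.200000
  x_1 = 2.100000 - (-2.590000)/4.200000 = 2.716667
Iteration 2:
  f(2.716667) = 0.380278
  f'(2.716667) = 5.433333
  x_2 = 2.716667 - 0.380278/5.433333 = 2.646677
Iteration 3:
  f(2.646677) = 0.004899
  f'(2.646677) = 5.293354
  x_3 = 2.646677 - 0.004899/5.293354 = 2.645751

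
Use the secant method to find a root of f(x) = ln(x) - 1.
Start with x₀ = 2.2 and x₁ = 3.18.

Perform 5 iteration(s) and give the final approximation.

f(x) = ln(x) - 1
x₀ = 2.2, x₁ = 3.18

Secant formula: x_{n+1} = x_n - f(x_n)(x_n - x_{n-1})/(f(x_n) - f(x_{n-1}))

Iteration 1:
  f(2.200000) = -0.211543
  f(3.180000) = 0.156881
  x_2 = 3.180000 - 0.156881×(3.180000 - 2.200000)/(0.156881 - (-0.211543))
       = 2.762699
Iteration 2:
  f(3.180000) = 0.156881
  f(2.762699) = 0.016208
  x_3 = 2.762699 - 0.016208×(2.762699 - 3.180000)/(0.016208 - 0.156881)
       = 2.714618
Iteration 3:
  f(2.762699) = 0.016208
  f(2.714618) = -0.001349
  x_4 = 2.714618 - (-0.001349)×(2.714618 - 2.762699)/(-0.001349 - 0.016208)
       = 2.718312
Iteration 4:
  f(2.714618) = -0.001349
  f(2.718312) = 0.000011
  x_5 = 2.718312 - 0.000011×(2.718312 - 2.714618)/(0.000011 - (-0.001349))
       = 2.718282
Iteration 5:
  f(2.718312) = 0.000011
  f(2.718282) = 0.000000
  x_6 = 2.718282 - 0.000000×(2.718282 - 2.718312)/(0.000000 - 0.000011)
       = 2.718282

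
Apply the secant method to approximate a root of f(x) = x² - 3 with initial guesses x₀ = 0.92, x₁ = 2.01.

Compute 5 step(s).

f(x) = x² - 3
x₀ = 0.92, x₁ = 2.01

Secant formula: x_{n+1} = x_n - f(x_n)(x_n - x_{n-1})/(f(x_n) - f(x_{n-1}))

Iteration 1:
  f(0.920000) = -2.153600
  f(2.010000) = 1.040100
  x_2 = 2.010000 - 1.040100×(2.010000 - 0.920000)/(1.040100 - (-2.153600))
       = 1.655017
Iteration 2:
  f(2.010000) = 1.040100
  f(1.655017) = -0.260919
  x_3 = 1.655017 - (-0.260919)×(1.655017 - 2.010000)/(-0.260919 - 1.040100)
       = 1.726209
Iteration 3:
  f(1.655017) = -0.260919
  f(1.726209) = -0.020204
  x_4 = 1.726209 - (-0.020204)×(1.726209 - 1.655017)/(-0.020204 - (-0.260919))
       = 1.732184
Iteration 4:
  f(1.726209) = -0.020204
  f(1.732184) = 0.000461
  x_5 = 1.732184 - 0.000461×(1.732184 - 1.726209)/(0.000461 - (-0.020204))
       = 1.732051
Iteration 5:
  f(1.732184) = 0.000461
  f(1.732051) = -0.000001
  x_6 = 1.732051 - (-0.000001)×(1.732051 - 1.732184)/(-0.000001 - 0.000461)
       = 1.732051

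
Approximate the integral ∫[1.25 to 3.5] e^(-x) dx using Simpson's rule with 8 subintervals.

f(x) = e^(-x)
a = 1.25, b = 3.5, n = 8
h = (b - a)/n = 0.281250

Simpson's rule: (h/3)[f(x₀) + 4f(x₁) + 2f(x₂) + ... + f(xₙ)]

x_0 = 1.2500, f(x_0) = 0.286505, coefficient = 1
x_1 = 1.5312, f(x_1) = 0.216265, coefficient = 4
x_2 = 1.8125, f(x_2) = 0.163246, coefficient = 2
x_3 = 2.0938, f(x_3) = 0.123224, coefficient = 4
x_4 = 2.3750, f(x_4) = 0.093014, coefficient = 2
x_5 = 2.6562, f(x_5) = 0.070211, coefficient = 4
x_6 = 2.9375, f(x_6) = 0.052998, coefficient = 2
x_7 = 3.2188, f(x_7) = 0.040005, coefficient = 4
x_8 = 3.5000, f(x_8) = 0.030197, coefficient = 1

I ≈ (0.281250/3) × 2.734040 = 0.256316
Exact value: 0.256307
Error: 0.000009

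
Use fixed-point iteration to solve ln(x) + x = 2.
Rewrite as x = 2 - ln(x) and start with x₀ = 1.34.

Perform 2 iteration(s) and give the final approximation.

Equation: ln(x) + x = 2
Fixed-point form: x = 2 - ln(x)
x₀ = 1.34

x_1 = g(1.340000) = 1.707330
x_2 = g(1.707330) = 1.465069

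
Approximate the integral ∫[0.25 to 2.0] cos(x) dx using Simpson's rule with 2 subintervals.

f(x) = cos(x)
a = 0.25, b = 2.0, n = 2
h = (b - a)/n = 0.875000

Simpson's rule: (h/3)[f(x₀) + 4f(x₁) + 2f(x₂) + ... + f(xₙ)]

x_0 = 0.2500, f(x_0) = 0.968912, coefficient = 1
x_1 = 1.1250, f(x_1) = 0.431177, coefficient = 4
x_2 = 2.0000, f(x_2) = -0.416147, coefficient = 1

I ≈ (0.875000/3) × 2.277472 = 0.664263
Exact value: 0.661893
Error: 0.002369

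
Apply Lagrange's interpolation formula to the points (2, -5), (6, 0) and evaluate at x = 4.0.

Lagrange interpolation formula:
P(x) = Σ yᵢ × Lᵢ(x)
where Lᵢ(x) = Π_{j≠i} (x - xⱼ)/(xᵢ - xⱼ)

L_0(4.0) = (4.0 - 6)/(2 - 6) = 0.500000
L_1(4.0) = (4.0 - 2)/(6 - 2) = 0.500000

P(4.0) = (-5)×L_0(4.0) + 0×L_1(4.0)
P(4.0) = -2.500000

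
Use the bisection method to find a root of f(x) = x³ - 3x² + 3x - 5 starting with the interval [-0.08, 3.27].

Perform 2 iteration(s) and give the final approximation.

f(x) = x³ - 3x² + 3x - 5
Initial interval: [-0.08, 3.27]

Iteration 1:
  c_1 = (-0.080000 + 3.270000)/2 = 1.595000
  f(c_1) = f(1.595000) = -3.789355
  f(a) × f(c) ≥ 0, new interval: [1.595000, 3.270000]
Iteration 2:
  c_2 = (1.595000 + 3.270000)/2 = 2.432500
  f(c_2) = f(2.432500) = -1.060429
  f(a) × f(c) ≥ 0, new interval: [2.432500, 3.270000]

After 2 iteration(s), the approximation is c_2 = 2.432500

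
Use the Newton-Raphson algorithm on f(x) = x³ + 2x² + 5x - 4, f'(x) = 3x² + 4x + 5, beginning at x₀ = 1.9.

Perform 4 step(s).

f(x) = x³ + 2x² + 5x - 4
f'(x) = 3x² + 4x + 5
x₀ = 1.9

Newton-Raphson formula: x_{n+1} = x_n - f(x_n)/f'(x_n)

Iteration 1:
  f(1.900000) = 19.579000
  f'(1.900000) = 23.430000
  x_1 = 1.900000 - 19.579000/23.430000 = 1.064362
Iteration 2:
  f(1.064362) = 4.793322
  f'(1.064362) = 12.656047
  x_2 = 1.064362 - 4.793322/12.656047 = 0.685624
Iteration 3:
  f(0.685624) = 0.690581
  f'(0.685624) = 9.152739
  x_3 = 0.685624 - 0.690581/9.152739 = 0.610173
Iteration 4:
  f(0.610173) = 0.022665
  f'(0.610173) = 8.557629
  x_4 = 0.610173 - 0.022665/8.557629 = 0.607525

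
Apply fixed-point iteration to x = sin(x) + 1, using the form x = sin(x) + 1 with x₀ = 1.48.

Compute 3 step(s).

Equation: x = sin(x) + 1
Fixed-point form: x = sin(x) + 1
x₀ = 1.48

x_1 = g(1.480000) = 1.995881
x_2 = g(1.995881) = 1.911004
x_3 = g(1.911004) = 1.942685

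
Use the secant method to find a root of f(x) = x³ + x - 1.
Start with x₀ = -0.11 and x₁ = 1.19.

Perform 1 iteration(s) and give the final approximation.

f(x) = x³ + x - 1
x₀ = -0.11, x₁ = 1.19

Secant formula: x_{n+1} = x_n - f(x_n)(x_n - x_{n-1})/(f(x_n) - f(x_{n-1}))

Iteration 1:
  f(-0.110000) = -1.111331
  f(1.190000) = 1.875159
  x_2 = 1.190000 - 1.875159×(1.190000 - (-0.110000))/(1.875159 - (-1.111331))
       = 0.373755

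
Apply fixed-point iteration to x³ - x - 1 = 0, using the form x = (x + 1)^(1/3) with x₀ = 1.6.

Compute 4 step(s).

Equation: x³ - x - 1 = 0
Fixed-point form: x = (x + 1)^(1/3)
x₀ = 1.6

x_1 = g(1.600000) = 1.375069
x_2 = g(1.375069) = 1.334214
x_3 = g(1.334214) = 1.326519
x_4 = g(1.326519) = 1.325060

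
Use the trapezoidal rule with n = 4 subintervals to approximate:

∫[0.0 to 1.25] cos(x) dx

f(x) = cos(x)
a = 0.0, b = 1.25, n = 4
h = (b - a)/n = 0.312500

Trapezoidal rule: (h/2)[f(x₀) + 2f(x₁) + 2f(x₂) + ... + f(xₙ)]

x_0 = 0.0000, f(x_0) = 1.000000, coefficient = 1
x_1 = 0.3125, f(x_1) = 0.951568, coefficient = 2
x_2 = 0.6250, f(x_2) = 0.810963, coefficient = 2
x_3 = 0.9375, f(x_3) = 0.591805, coefficient = 2
x_4 = 1.2500, f(x_4) = 0.315322, coefficient = 1

I ≈ (0.312500/2) × 6.023995 = 0.941249
Exact value: 0.948985
Error: 0.007735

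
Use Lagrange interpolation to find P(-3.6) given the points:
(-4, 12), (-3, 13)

Lagrange interpolation formula:
P(x) = Σ yᵢ × Lᵢ(x)
where Lᵢ(x) = Π_{j≠i} (x - xⱼ)/(xᵢ - xⱼ)

L_0(-3.6) = (-3.6 - (-3))/(-4 - (-3)) = 0.600000
L_1(-3.6) = (-3.6 - (-4))/(-3 - (-4)) = 0.400000

P(-3.6) = 12×L_0(-3.6) + 13×L_1(-3.6)
P(-3.6) = 12.400000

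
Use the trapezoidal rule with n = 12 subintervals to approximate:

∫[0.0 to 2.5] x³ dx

f(x) = x³
a = 0.0, b = 2.5, n = 12
h = (b - a)/n = 0.208333

Trapezoidal rule: (h/2)[f(x₀) + 2f(x₁) + 2f(x₂) + ... + f(xₙ)]

x_0 = 0.0000, f(x_0) = 0.000000, coefficient = 1
x_1 = 0.2083, f(x_1) = 0.009042, coefficient = 2
x_2 = 0.4167, f(x_2) = 0.072338, coefficient = 2
x_3 = 0.6250, f(x_3) = 0.244141, coefficient = 2
x_4 = 0.8333, f(x_4) = 0.578704, coefficient = 2
x_5 = 1.0417, f(x_5) = 1.130281, coefficient = 2
x_6 = 1.2500, f(x_6) = 1.953125, coefficient = 2
x_7 = 1.4583, f(x_7) = 3.101490, coefficient = 2
x_8 = 1.6667, f(x_8) = 4.629630, coefficient = 2
x_9 = 1.8750, f(x_9) = 6.591797, coefficient = 2
x_10 = 2.0833, f(x_10) = 9.042245, coefficient = 2
x_11 = 2.2917, f(x_11) = 12.035229, coefficient = 2
x_12 = 2.5000, f(x_12) = 15.625000, coefficient = 1

I ≈ (0.208333/2) × 94.401042 = 9.833442
Exact value: 9.765625
Error: 0.067817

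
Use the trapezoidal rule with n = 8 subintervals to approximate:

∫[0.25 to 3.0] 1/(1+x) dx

f(x) = 1/(1+x)
a = 0.25, b = 3.0, n = 8
h = (b - a)/n = 0.343750

Trapezoidal rule: (h/2)[f(x₀) + 2f(x₁) + 2f(x₂) + ... + f(xₙ)]

x_0 = 0.2500, f(x_0) = 0.800000, coefficient = 1
x_1 = 0.5938, f(x_1) = 0.627451, coefficient = 2
x_2 = 0.9375, f(x_2) = 0.516129, coefficient = 2
x_3 = 1.2812, f(x_3) = 0.438356, coefficient = 2
x_4 = 1.6250, f(x_4) = 0.380952, coefficient = 2
x_5 = 1.9688, f(x_5) = 0.336842, coefficient = 2
x_6 = 2.3125, f(x_6) = 0.301887, coefficient = 2
x_7 = 2.6562, f(x_7) = 0.273504, coefficient = 2
x_8 = 3.0000, f(x_8) = 0.250000, coefficient = 1

I ≈ (0.343750/2) × 6.800243 = 1.168792
Exact value: 1.163151
Error: 0.005641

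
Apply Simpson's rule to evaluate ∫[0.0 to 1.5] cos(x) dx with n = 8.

f(x) = cos(x)
a = 0.0, b = 1.5, n = 8
h = (b - a)/n = 0.187500

Simpson's rule: (h/3)[f(x₀) + 4f(x₁) + 2f(x₂) + ... + f(xₙ)]

x_0 = 0.0000, f(x_0) = 1.000000, coefficient = 1
x_1 = 0.1875, f(x_1) = 0.982473, coefficient = 4
x_2 = 0.3750, f(x_2) = 0.930508, coefficient = 2
x_3 = 0.5625, f(x_3) = 0.845924, coefficient = 4
x_4 = 0.7500, f(x_4) = 0.731689, coefficient = 2
x_5 = 0.9375, f(x_5) = 0.591805, coefficient = 4
x_6 = 1.1250, f(x_6) = 0.431177, coefficient = 2
x_7 = 1.3125, f(x_7) = 0.255434, coefficient = 4
x_8 = 1.5000, f(x_8) = 0.070737, coefficient = 1

I ≈ (0.187500/3) × 15.960030 = 0.997502
Exact value: 0.997495
Error: 0.000007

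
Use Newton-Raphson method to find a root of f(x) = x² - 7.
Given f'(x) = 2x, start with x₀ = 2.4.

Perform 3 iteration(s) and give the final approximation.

f(x) = x² - 7
f'(x) = 2x
x₀ = 2.4

Newton-Raphson formula: x_{n+1} = x_n - f(x_n)/f'(x_n)

Iteration 1:
  f(2.400000) = -1.240000
  f'(2.400000) = 4.800000
  x_1 = 2.400000 - (-1.240000)/4.800000 = 2.658333
Iteration 2:
  f(2.658333) = 0.066736
  f'(2.658333) = 5.316667
  x_2 = 2.658333 - 0.066736/5.316667 = 2.645781
Iteration 3:
  f(2.645781) = 0.000158
  f'(2.645781) = 5.291562
  x_3 = 2.645781 - 0.000158/5.291562 = 2.645751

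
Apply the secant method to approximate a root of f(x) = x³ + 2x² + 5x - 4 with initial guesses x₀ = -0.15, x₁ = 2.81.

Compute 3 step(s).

f(x) = x³ + 2x² + 5x - 4
x₀ = -0.15, x₁ = 2.81

Secant formula: x_{n+1} = x_n - f(x_n)(x_n - x_{n-1})/(f(x_n) - f(x_{n-1}))

Iteration 1:
  f(-0.150000) = -4.708375
  f(2.810000) = 48.030241
  x_2 = 2.810000 - 48.030241×(2.810000 - (-0.150000))/(48.030241 - (-4.708375))
       = 0.114262
Iteration 2:
  f(2.810000) = 48.030241
  f(0.114262) = -3.401089
  x_3 = 0.114262 - (-3.401089)×(0.114262 - 2.810000)/(-3.401089 - 48.030241)
       = 0.292527
Iteration 3:
  f(0.114262) = -3.401089
  f(0.292527) = -2.341186
  x_4 = 0.292527 - (-2.341186)×(0.292527 - 0.114262)/(-2.341186 - (-3.401089))
       = 0.686293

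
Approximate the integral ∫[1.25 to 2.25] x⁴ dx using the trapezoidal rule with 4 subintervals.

f(x) = x⁴
a = 1.25, b = 2.25, n = 4
h = (b - a)/n = 0.250000

Trapezoidal rule: (h/2)[f(x₀) + 2f(x₁) + 2f(x₂) + ... + f(xₙ)]

x_0 = 1.2500, f(x_0) = 2.441406, coefficient = 1
x_1 = 1.5000, f(x_1) = 5.062500, coefficient = 2
x_2 = 1.7500, f(x_2) = 9.378906, coefficient = 2
x_3 = 2.0000, f(x_3) = 16.000000, coefficient = 2
x_4 = 2.2500, f(x_4) = 25.628906, coefficient = 1

I ≈ (0.250000/2) × 88.953125 = 11.119141
Exact value: 10.922656
Error: 0.196484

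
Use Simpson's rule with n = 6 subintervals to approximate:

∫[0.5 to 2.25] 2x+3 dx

f(x) = 2x+3
a = 0.5, b = 2.25, n = 6
h = (b - a)/n = 0.291667

Simpson's rule: (h/3)[f(x₀) + 4f(x₁) + 2f(x₂) + ... + f(xₙ)]

x_0 = 0.5000, f(x_0) = 4.000000, coefficient = 1
x_1 = 0.7917, f(x_1) = 4.583333, coefficient = 4
x_2 = 1.0833, f(x_2) = 5.166667, coefficient = 2
x_3 = 1.3750, f(x_3) = 5.750000, coefficient = 4
x_4 = 1.6667, f(x_4) = 6.333333, coefficient = 2
x_5 = 1.9583, f(x_5) = 6.916667, coefficient = 4
x_6 = 2.2500, f(x_6) = 7.500000, coefficient = 1

I ≈ (0.291667/3) × 103.500000 = 10.062500
Exact value: 10.062500
Error: 0.000000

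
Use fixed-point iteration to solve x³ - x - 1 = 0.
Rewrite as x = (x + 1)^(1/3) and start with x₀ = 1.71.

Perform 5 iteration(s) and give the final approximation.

Equation: x³ - x - 1 = 0
Fixed-point form: x = (x + 1)^(1/3)
x₀ = 1.71

x_1 = g(1.710000) = 1.394194
x_2 = g(1.394194) = 1.337785
x_3 = g(1.337785) = 1.327195
x_4 = g(1.327195) = 1.325188
x_5 = g(1.325188) = 1.324807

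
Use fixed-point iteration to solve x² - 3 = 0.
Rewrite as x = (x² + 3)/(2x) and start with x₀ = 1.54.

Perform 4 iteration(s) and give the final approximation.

Equation: x² - 3 = 0
Fixed-point form: x = (x² + 3)/(2x)
x₀ = 1.54

x_1 = g(1.540000) = 1.744026
x_2 = g(1.744026) = 1.732092
x_3 = g(1.732092) = 1.732051
x_4 = g(1.732051) = 1.732051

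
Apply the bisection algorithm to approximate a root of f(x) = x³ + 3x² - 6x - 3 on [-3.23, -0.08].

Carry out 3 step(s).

f(x) = x³ + 3x² - 6x - 3
Initial interval: [-3.23, -0.08]

Iteration 1:
  c_1 = (-3.230000 + (-0.080000))/2 = -1.655000
  f(c_1) = f(-1.655000) = 10.613989
  f(a) × f(c) ≥ 0, new interval: [-1.655000, -0.080000]
Iteration 2:
  c_2 = (-1.655000 + (-0.080000))/2 = -0.867500
  f(c_2) = f(-0.867500) = 3.809826
  f(a) × f(c) ≥ 0, new interval: [-0.867500, -0.080000]
Iteration 3:
  c_3 = (-0.867500 + (-0.080000))/2 = -0.473750
  f(c_3) = f(-0.473750) = 0.409489
  f(a) × f(c) ≥ 0, new interval: [-0.473750, -0.080000]

After 3 iteration(s), the approximation is c_3 = -0.473750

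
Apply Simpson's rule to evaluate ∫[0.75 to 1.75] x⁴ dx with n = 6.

f(x) = x⁴
a = 0.75, b = 1.75, n = 6
h = (b - a)/n = 0.166667

Simpson's rule: (h/3)[f(x₀) + 4f(x₁) + 2f(x₂) + ... + f(xₙ)]

x_0 = 0.7500, f(x_0) = 0.316406, coefficient = 1
x_1 = 0.9167, f(x_1) = 0.706067, coefficient = 4
x_2 = 1.0833, f(x_2) = 1.377363, coefficient = 2
x_3 = 1.2500, f(x_3) = 2.441406, coefficient = 4
x_4 = 1.4167, f(x_4) = 4.027826, coefficient = 2
x_5 = 1.5833, f(x_5) = 6.284770, coefficient = 4
x_6 = 1.7500, f(x_6) = 9.378906, coefficient = 1

I ≈ (0.166667/3) × 58.234664 = 3.235259
Exact value: 3.235156
Error: 0.000103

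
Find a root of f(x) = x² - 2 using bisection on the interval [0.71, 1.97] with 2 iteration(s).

f(x) = x² - 2
Initial interval: [0.71, 1.97]

Iteration 1:
  c_1 = (0.710000 + 1.970000)/2 = 1.340000
  f(c_1) = f(1.340000) = -0.204400
  f(a) × f(c) ≥ 0, new interval: [1.340000, 1.970000]
Iteration 2:
  c_2 = (1.340000 + 1.970000)/2 = 1.655000
  f(c_2) = f(1.655000) = 0.739025
  f(a) × f(c) < 0, new interval: [1.340000, 1.655000]

After 2 iteration(s), the approximation is c_2 = 1.655000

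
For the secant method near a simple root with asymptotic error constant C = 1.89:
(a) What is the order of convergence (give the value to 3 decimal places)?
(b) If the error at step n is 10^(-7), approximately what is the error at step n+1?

(a) Secant method has superlinear convergence with order φ = (1+√5)/2 ≈ 1.618.
    This means |e_{n+1}| ≈ C|e_n|^1.618.

(b) With |e_n| = 10^(-7) and C = 1.89:
    |e_{n+1}| ≈ 1.89 × (10^(-7))^1.618 = 1.89 × 10^(-11.33)

(a) ≈ 1.618 (golden ratio); (b) |e_{n+1}| ≈ 8.917e-12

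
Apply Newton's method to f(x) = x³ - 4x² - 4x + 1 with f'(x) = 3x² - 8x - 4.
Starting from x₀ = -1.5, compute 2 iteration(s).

f(x) = x³ - 4x² - 4x + 1
f'(x) = 3x² - 8x - 4
x₀ = -1.5

Newton-Raphson formula: x_{n+1} = x_n - f(x_n)/f'(x_n)

Iteration 1:
  f(-1.500000) = -5.375000
  f'(-1.500000) = 14.750000
  x_1 = -1.500000 - (-5.375000)/14.750000 = -1.135593
Iteration 2:
  f(-1.135593) = -1.080344
  f'(-1.135593) = 8.953462
  x_2 = -1.135593 - (-1.080344)/8.953462 = -1.014931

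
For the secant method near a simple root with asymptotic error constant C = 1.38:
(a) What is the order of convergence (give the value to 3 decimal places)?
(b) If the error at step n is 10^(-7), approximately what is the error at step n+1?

(a) Secant method has superlinear convergence with order φ = (1+√5)/2 ≈ 1.618.
    This means |e_{n+1}| ≈ C|e_n|^1.618.

(b) With |e_n| = 10^(-7) and C = 1.38:
    |e_{n+1}| ≈ 1.38 × (10^(-7))^1.618 = 1.38 × 10^(-11.33)

(a) ≈ 1.618 (golden ratio); (b) |e_{n+1}| ≈ 6.511e-12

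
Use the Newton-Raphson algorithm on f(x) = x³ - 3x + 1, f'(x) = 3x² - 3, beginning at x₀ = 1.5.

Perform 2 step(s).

f(x) = x³ - 3x + 1
f'(x) = 3x² - 3
x₀ = 1.5

Newton-Raphson formula: x_{n+1} = x_n - f(x_n)/f'(x_n)

Iteration 1:
  f(1.500000) = -0.125000
  f'(1.500000) = 3.750000
  x_1 = 1.500000 - (-0.125000)/3.750000 = 1.533333
Iteration 2:
  f(1.533333) = 0.005037
  f'(1.533333) = 4.053333
  x_2 = 1.533333 - 0.005037/4.053333 = 1.532091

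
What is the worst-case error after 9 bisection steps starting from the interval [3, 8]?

Bisection error bound: |error| ≤ (b-a)/2^n
|error| ≤ (8 - 3)/2^9 = 5/2^9
|error| ≤ 0.0097656250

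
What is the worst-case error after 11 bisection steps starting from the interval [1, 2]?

Bisection error bound: |error| ≤ (b-a)/2^n
|error| ≤ (2 - 1)/2^11 = 1/2^11
|error| ≤ 0.0004882812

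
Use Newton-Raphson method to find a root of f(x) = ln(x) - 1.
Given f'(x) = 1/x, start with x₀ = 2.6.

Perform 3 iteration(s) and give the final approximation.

f(x) = ln(x) - 1
f'(x) = 1/x
x₀ = 2.6

Newton-Raphson formula: x_{n+1} = x_n - f(x_n)/f'(x_n)

Iteration 1:
  f(2.600000) = -0.044489
  f'(2.600000) = 0.384615
  x_1 = 2.600000 - (-0.044489)/0.384615 = 2.715670
Iteration 2:
  f(2.715670) = -0.000961
  f'(2.715670) = 0.368233
  x_2 = 2.715670 - (-0.000961)/0.368233 = 2.718281
Iteration 3:
  f(2.718281) = 0.000000
  f'(2.718281) = 0.367880
  x_3 = 2.718281 - 0.000000/0.367880 = 2.718282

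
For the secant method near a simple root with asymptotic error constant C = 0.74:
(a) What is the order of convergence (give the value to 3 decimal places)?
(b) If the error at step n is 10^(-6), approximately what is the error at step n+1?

(a) Secant method has superlinear convergence with order φ = (1+√5)/2 ≈ 1.618.
    This means |e_{n+1}| ≈ C|e_n|^1.618.

(b) With |e_n| = 10^(-6) and C = 0.74:
    |e_{n+1}| ≈ 0.74 × (10^(-6))^1.618 = 0.74 × 10^(-9.71)

(a) ≈ 1.618 (golden ratio); (b) |e_{n+1}| ≈ 1.449e-10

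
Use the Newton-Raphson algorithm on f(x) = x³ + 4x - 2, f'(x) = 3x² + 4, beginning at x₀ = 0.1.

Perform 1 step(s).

f(x) = x³ + 4x - 2
f'(x) = 3x² + 4
x₀ = 0.1

Newton-Raphson formula: x_{n+1} = x_n - f(x_n)/f'(x_n)

Iteration 1:
  f(0.100000) = -1.599000
  f'(0.100000) = 4.030000
  x_1 = 0.100000 - (-1.599000)/4.030000 = 0.496774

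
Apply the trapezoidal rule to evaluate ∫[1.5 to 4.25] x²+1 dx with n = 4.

f(x) = x²+1
a = 1.5, b = 4.25, n = 4
h = (b - a)/n = 0.687500

Trapezoidal rule: (h/2)[f(x₀) + 2f(x₁) + 2f(x₂) + ... + f(xₙ)]

x_0 = 1.5000, f(x_0) = 3.250000, coefficient = 1
x_1 = 2.1875, f(x_1) = 5.785156, coefficient = 2
x_2 = 2.8750, f(x_2) = 9.265625, coefficient = 2
x_3 = 3.5625, f(x_3) = 13.691406, coefficient = 2
x_4 = 4.2500, f(x_4) = 19.062500, coefficient = 1

I ≈ (0.687500/2) × 79.796875 = 27.430176
Exact value: 27.213542
Error: 0.216634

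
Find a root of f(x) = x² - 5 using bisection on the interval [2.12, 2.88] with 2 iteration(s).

f(x) = x² - 5
Initial interval: [2.12, 2.88]

Iteration 1:
  c_1 = (2.120000 + 2.880000)/2 = 2.500000
  f(c_1) = f(2.500000) = 1.250000
  f(a) × f(c) < 0, new interval: [2.120000, 2.500000]
Iteration 2:
  c_2 = (2.120000 + 2.500000)/2 = 2.310000
  f(c_2) = f(2.310000) = 0.336100
  f(a) × f(c) < 0, new interval: [2.120000, 2.310000]

After 2 iteration(s), the approximation is c_2 = 2.310000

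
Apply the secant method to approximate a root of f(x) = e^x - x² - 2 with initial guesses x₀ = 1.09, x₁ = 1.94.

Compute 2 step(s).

f(x) = e^x - x² - 2
x₀ = 1.09, x₁ = 1.94

Secant formula: x_{n+1} = x_n - f(x_n)(x_n - x_{n-1})/(f(x_n) - f(x_{n-1}))

Iteration 1:
  f(1.090000) = -0.213826
  f(1.940000) = 1.195151
  x_2 = 1.940000 - 1.195151×(1.940000 - 1.090000)/(1.195151 - (-0.213826))
       = 1.218996
Iteration 2:
  f(1.940000) = 1.195151
  f(1.218996) = -0.102163
  x_3 = 1.218996 - (-0.102163)×(1.218996 - 1.940000)/(-0.102163 - 1.195151)
       = 1.275774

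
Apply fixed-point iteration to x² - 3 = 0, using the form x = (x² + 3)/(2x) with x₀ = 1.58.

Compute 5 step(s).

Equation: x² - 3 = 0
Fixed-point form: x = (x² + 3)/(2x)
x₀ = 1.58

x_1 = g(1.580000) = 1.739367
x_2 = g(1.739367) = 1.732066
x_3 = g(1.732066) = 1.732051
x_4 = g(1.732051) = 1.732051
x_5 = g(1.732051) = 1.732051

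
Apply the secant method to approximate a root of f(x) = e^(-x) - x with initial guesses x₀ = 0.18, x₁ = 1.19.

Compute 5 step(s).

f(x) = e^(-x) - x
x₀ = 0.18, x₁ = 1.19

Secant formula: x_{n+1} = x_n - f(x_n)(x_n - x_{n-1})/(f(x_n) - f(x_{n-1}))

Iteration 1:
  f(0.180000) = 0.655270
  f(1.190000) = -0.885779
  x_2 = 1.190000 - (-0.885779)×(1.190000 - 0.180000)/(-0.885779 - 0.655270)
       = 0.609463
Iteration 2:
  f(1.190000) = -0.885779
  f(0.609463) = -0.065820
  x_3 = 0.609463 - (-0.065820)×(0.609463 - 1.190000)/(-0.065820 - (-0.885779))
       = 0.562862
Iteration 3:
  f(0.609463) = -0.065820
  f(0.562862) = 0.006715
  x_4 = 0.562862 - 0.006715×(0.562862 - 0.609463)/(0.006715 - (-0.065820))
       = 0.567176
Iteration 4:
  f(0.562862) = 0.006715
  f(0.567176) = -0.000051
  x_5 = 0.567176 - (-0.000051)×(0.567176 - 0.562862)/(-0.000051 - 0.006715)
       = 0.567143
Iteration 5:
  f(0.567176) = -0.000051
  f(0.567143) = 0.000000
  x_6 = 0.567143 - 0.000000×(0.567143 - 0.567176)/(0.000000 - (-0.000051))
       = 0.567143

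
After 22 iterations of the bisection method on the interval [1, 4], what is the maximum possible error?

Bisection error bound: |error| ≤ (b-a)/2^n
|error| ≤ (4 - 1)/2^22 = 3/2^22
|error| ≤ 0.0000007153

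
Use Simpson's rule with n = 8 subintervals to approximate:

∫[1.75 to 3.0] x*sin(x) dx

f(x) = x*sin(x)
a = 1.75, b = 3.0, n = 8
h = (b - a)/n = 0.156250

Simpson's rule: (h/3)[f(x₀) + 4f(x₁) + 2f(x₂) + ... + f(xₙ)]

x_0 = 1.7500, f(x_0) = 1.721975, coefficient = 1
x_1 = 1.9062, f(x_1) = 1.799998, coefficient = 4
x_2 = 2.0625, f(x_2) = 1.818155, coefficient = 2
x_3 = 2.2188, f(x_3) = 1.769055, coefficient = 4
x_4 = 2.3750, f(x_4) = 1.647502, coefficient = 2
x_5 = 2.5312, f(x_5) = 1.450782, coefficient = 4
x_6 = 2.6875, f(x_6) = 1.178864, coefficient = 2
x_7 = 2.8438, f(x_7) = 0.834523, coefficient = 4
x_8 = 3.0000, f(x_8) = 0.423360, coefficient = 1

I ≈ (0.156250/3) × 34.851805 = 1.815198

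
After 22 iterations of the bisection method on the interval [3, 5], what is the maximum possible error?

Bisection error bound: |error| ≤ (b-a)/2^n
|error| ≤ (5 - 3)/2^22 = 2/2^22
|error| ≤ 0.0000004768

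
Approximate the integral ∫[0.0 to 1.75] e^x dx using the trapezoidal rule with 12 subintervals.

f(x) = e^x
a = 0.0, b = 1.75, n = 12
h = (b - a)/n = 0.145833

Trapezoidal rule: (h/2)[f(x₀) + 2f(x₁) + 2f(x₂) + ... + f(xₙ)]

x_0 = 0.0000, f(x_0) = 1.000000, coefficient = 1
x_1 = 0.1458, f(x_1) = 1.157003, coefficient = 2
x_2 = 0.2917, f(x_2) = 1.338657, coefficient = 2
x_3 = 0.4375, f(x_3) = 1.548830, coefficient = 2
x_4 = 0.5833, f(x_4) = 1.792002, coefficient = 2
x_5 = 0.7292, f(x_5) = 2.073352, coefficient = 2
x_6 = 0.8750, f(x_6) = 2.398875, coefficient = 2
x_7 = 1.0208, f(x_7) = 2.775507, coefficient = 2
x_8 = 1.1667, f(x_8) = 3.211271, coefficient = 2
x_9 = 1.3125, f(x_9) = 3.715451, coefficient = 2
x_10 = 1.4583, f(x_10) = 4.298789, coefficient = 2
x_11 = 1.6042, f(x_11) = 4.973713, coefficient = 2
x_12 = 1.7500, f(x_12) = 5.754603, coefficient = 1

I ≈ (0.145833/2) × 65.321502 = 4.763026
Exact value: 4.754603
Error: 0.008424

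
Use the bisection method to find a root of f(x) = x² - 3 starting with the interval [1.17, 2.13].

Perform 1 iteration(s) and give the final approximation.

f(x) = x² - 3
Initial interval: [1.17, 2.13]

Iteration 1:
  c_1 = (1.170000 + 2.130000)/2 = 1.650000
  f(c_1) = f(1.650000) = -0.277500
  f(a) × f(c) ≥ 0, new interval: [1.650000, 2.130000]

After 1 iteration(s), the approximation is c_1 = 1.650000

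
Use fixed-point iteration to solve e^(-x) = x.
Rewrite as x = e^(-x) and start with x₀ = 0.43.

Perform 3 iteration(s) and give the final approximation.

Equation: e^(-x) = x
Fixed-point form: x = e^(-x)
x₀ = 0.43

x_1 = g(0.430000) = 0.650509
x_2 = g(0.650509) = 0.521780
x_3 = g(0.521780) = 0.593463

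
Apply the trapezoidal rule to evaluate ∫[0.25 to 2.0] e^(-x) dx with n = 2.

f(x) = e^(-x)
a = 0.25, b = 2.0, n = 2
h = (b - a)/n = 0.875000

Trapezoidal rule: (h/2)[f(x₀) + 2f(x₁) + 2f(x₂) + ... + f(xₙ)]

x_0 = 0.2500, f(x_0) = 0.778801, coefficient = 1
x_1 = 1.1250, f(x_1) = 0.324652, coefficient = 2
x_2 = 2.0000, f(x_2) = 0.135335, coefficient = 1

I ≈ (0.875000/2) × 1.563441 = 0.684005
Exact value: 0.643465
Error: 0.040540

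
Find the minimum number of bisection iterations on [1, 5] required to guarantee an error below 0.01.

We need (b-a)/2^n ≤ 0.01
(5 - 1)/2^n ≤ 0.01
4/2^n ≤ 0.01
2^n ≥ 400
n ≥ log₂(400) = 8.64
n ≥ 9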